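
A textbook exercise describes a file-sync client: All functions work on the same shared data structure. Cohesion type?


Reasoning: Functions share data
Type: Communicational cohesion

Communicational cohesion


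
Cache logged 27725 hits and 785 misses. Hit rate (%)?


Formula: hit rate = hits / (hits + misses) * 100
hit rate = 27725 / (27725 + 785) * 100
hit rate = 27725 / 28510 * 100
hit rate = 97.25%

97.25%


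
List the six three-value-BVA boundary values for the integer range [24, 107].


Range: [24, 107]
Boundaries: just below min, min, min+1, max-1, max, just above max
Values: [23, 24, 25, 106, 107, 108]

[23, 24, 25, 106, 107, 108]


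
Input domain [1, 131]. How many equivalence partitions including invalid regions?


Valid range: [1, 131]
Class 1: x < 1 — invalid
Class 2: 1 ≤ x ≤ 131 — valid
Class 3: x > 131 — invalid
Total equivalence classes: 3

3 equivalence classes


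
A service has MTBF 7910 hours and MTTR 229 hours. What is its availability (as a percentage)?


Availability = MTBF / (MTBF + MTTR)
Availability = 7910 / (7910 + 229)
Availability = 7910 / 8139
Availability = 97.1864%

97.1864%


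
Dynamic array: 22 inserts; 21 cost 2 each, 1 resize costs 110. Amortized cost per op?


Formula: Amortized cost = Total cost / Operations
Total cost = (21 * 2) + (1 * 110)
Total cost = 42 + 110 = 152
Amortized = 152 / 22 = 6.9091

6.9091


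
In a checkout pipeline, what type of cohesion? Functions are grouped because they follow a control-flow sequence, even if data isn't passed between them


Reasoning: Grouped by order of execution within a routine, not by data flow
Type: Procedural cohesion

Procedural cohesion


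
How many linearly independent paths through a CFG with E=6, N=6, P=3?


Formula: V(G) = E - N + 2P
V(G) = 6 - 6 + 2*3
V(G) = 0 + 6
V(G) = 6

6


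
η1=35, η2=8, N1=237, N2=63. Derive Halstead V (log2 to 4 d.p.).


Formula: V = N * log2(η), where N = N1 + N2 and η = η1 + η2
η = 35 + 8 = 43
N = 237 + 63 = 300
log2(43) ≈ 5.4263
V = 300 * 5.4263 = 1627.89

1627.89


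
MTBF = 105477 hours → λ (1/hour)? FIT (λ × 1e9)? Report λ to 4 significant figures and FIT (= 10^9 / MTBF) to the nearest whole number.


Formula: λ = 1 / MTBF; FIT = λ × 1e9 = 1e9 / MTBF
λ = 1 / 105477 ≈ 9.481e-06 failures/hour
FIT = 1e9 / 105477 ≈ 9481 failures per 1e9 hours (nearest whole number)

λ = 9.481e-06 /h, FIT = 9481


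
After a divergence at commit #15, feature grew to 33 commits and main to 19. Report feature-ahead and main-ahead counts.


Common ancestor: commit #15
feature commits after divergence: 33 - 15 = 18
main commits after divergence: 19 - 15 = 4
feature is 18 commits ahead of main
main is 4 commits ahead of feature

feature ahead: 18, main ahead: 4


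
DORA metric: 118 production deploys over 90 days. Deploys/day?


Formula: deployments per day = releases / days
= 118 / 90
= 1.311 deploys/day
(equivalently, 9.18 deploys/week)

1.311 deploys/day


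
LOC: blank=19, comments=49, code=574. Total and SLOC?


Total LOC = blank + comment + code
Total LOC = 19 + 49 + 574 = 642
SLOC (source only) = code = 574

Total LOC: 642, SLOC: 574


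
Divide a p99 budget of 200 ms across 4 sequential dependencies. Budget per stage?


Formula: per_stage = total_budget / stages
per_stage = 200 / 4
per_stage = 50.0 ms

50.0 ms


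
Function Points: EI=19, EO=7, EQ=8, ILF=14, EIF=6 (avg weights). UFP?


UFP = EI*4 + EO*5 + EQ*4 + ILF*10 + EIF*7
UFP = 19*4 + 7*5 + 8*4 + 14*10 + 6*7
UFP = 76 + 35 + 32 + 140 + 42
UFP = 325

325


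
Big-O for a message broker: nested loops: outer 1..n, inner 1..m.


Reasoning: product of independent bounds
Complexity: O(n*m)

O(n*m)


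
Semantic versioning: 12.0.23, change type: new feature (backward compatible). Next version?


Current: 12.0.23
Change category: 'new feature (backward compatible)' → minor bump
SemVer rule: minor bump → increment MINOR, reset PATCH to 0 (MAJOR unchanged)
New: 12.1.0

12.1.0


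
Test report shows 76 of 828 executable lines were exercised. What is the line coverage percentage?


Coverage = covered / total * 100
Coverage = 76 / 828 * 100
Coverage = 9.18%

9.18%


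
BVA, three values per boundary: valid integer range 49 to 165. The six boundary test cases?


Range: [49, 165]
Boundaries: just below min, min, min+1, max-1, max, just above max
Values: [48, 49, 50, 164, 165, 166]

[48, 49, 50, 164, 165, 166]


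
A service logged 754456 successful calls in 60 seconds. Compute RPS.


Formula: throughput = requests / seconds
throughput = 754456 / 60
throughput = 12574.27 requests/second

12574.27 requests/second


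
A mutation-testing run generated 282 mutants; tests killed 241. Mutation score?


Mutation score = killed / total * 100
Mutation score = 241 / 282 * 100
Mutation score = 85.46%

85.46%


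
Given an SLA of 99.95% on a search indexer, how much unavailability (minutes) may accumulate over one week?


Formula: allowed downtime = period * (100 - SLA) / 100
Period (week) = 10080 minutes
Unavailability fraction = (100 - 99.95) / 100
Allowed downtime = 10080 * (100 - 99.95) / 100
Allowed downtime = 5.04 minutes

5.04 minutes


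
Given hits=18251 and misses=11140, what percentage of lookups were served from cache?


Formula: hit rate = hits / (hits + misses) * 100
hit rate = 18251 / (18251 + 11140) * 100
hit rate = 18251 / 29391 * 100
hit rate = 62.1%

62.1%


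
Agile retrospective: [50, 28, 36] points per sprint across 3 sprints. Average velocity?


Formula: Avg velocity = Total points / Number of sprints
Points: [50, 28, 36]
Sum = 50 + 28 + 36 = 114
Avg velocity = 114 / 3 = 38.0 points/sprint

38.0 points/sprint


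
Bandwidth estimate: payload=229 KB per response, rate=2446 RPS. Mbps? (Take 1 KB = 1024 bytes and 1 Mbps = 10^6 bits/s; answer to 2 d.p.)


Formula: Mbps = payload_bytes * RPS * 8 / 1e6
Payload per request = 229 KB = 229 * 1024 = 234496 bytes
Total bytes/sec = 234496 * 2446 = 573577216
Total bits/sec = 573577216 * 8 = 4588617728
Mbps = 4588617728 / 1e6 = 4588.62

4588.62 Mbps


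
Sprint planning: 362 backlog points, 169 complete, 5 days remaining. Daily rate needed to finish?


Formula: Required rate = Remaining points / Days left
Remaining = 362 - 169 = 193 points
Required rate = 193 / 5 = 38.6 points/day

38.6 points/day


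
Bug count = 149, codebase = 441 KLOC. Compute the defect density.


Defect density = defects / KLOC
Defect density = 149 / 441
Defect density = 0.338 defects/KLOC

0.338 defects/KLOC


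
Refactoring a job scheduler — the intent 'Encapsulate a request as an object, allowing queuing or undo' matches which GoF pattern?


This matches the Command pattern

Command


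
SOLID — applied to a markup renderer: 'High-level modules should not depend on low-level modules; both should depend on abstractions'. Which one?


This describes the Dependency Inversion Principle (DIP)

Dependency Inversion Principle (DIP)


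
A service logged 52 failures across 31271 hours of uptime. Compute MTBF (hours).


Formula: MTBF = Total operating time / Number of failures
MTBF = 31271 / 52
MTBF = 601.37 hours

601.37 hours


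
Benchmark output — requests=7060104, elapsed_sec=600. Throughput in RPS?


Formula: throughput = requests / seconds
throughput = 7060104 / 600
throughput = 11766.84 requests/second

11766.84 requests/second


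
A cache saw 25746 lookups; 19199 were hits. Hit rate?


Formula: hit rate = hits / (hits + misses) * 100
hit rate = 19199 / (19199 + 6547) * 100
hit rate = 19199 / 25746 * 100
hit rate = 74.57%

74.57%


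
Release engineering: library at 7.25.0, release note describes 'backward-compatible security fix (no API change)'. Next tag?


Current: 7.25.0
Change category: 'backward-compatible security fix (no API change)' → patch bump
SemVer rule: patch bump → increment PATCH (MAJOR and MINOR unchanged)
New: 7.25.1

7.25.1


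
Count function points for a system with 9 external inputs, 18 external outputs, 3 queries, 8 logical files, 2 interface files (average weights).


UFP = EI*4 + EO*5 + EQ*4 + ILF*10 + EIF*7
UFP = 9*4 + 18*5 + 3*4 + 8*10 + 2*7
UFP = 36 + 90 + 12 + 80 + 14
UFP = 232

232


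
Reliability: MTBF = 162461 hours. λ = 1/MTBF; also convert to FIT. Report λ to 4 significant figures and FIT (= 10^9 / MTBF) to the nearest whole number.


Formula: λ = 1 / MTBF; FIT = λ × 1e9 = 1e9 / MTBF
λ = 1 / 162461 ≈ 6.155e-06 failures/hour
FIT = 1e9 / 162461 ≈ 6155 failures per 1e9 hours (nearest whole number)

λ = 6.155e-06 /h, FIT = 6155


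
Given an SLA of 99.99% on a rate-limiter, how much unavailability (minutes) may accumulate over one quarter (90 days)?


Formula: allowed downtime = period * (100 - SLA) / 100
Period (quarter (90 days)) = 129600 minutes
Unavailability fraction = (100 - 99.99) / 100
Allowed downtime = 129600 * (100 - 99.99) / 100
Allowed downtime = 12.96 minutes

12.96 minutes


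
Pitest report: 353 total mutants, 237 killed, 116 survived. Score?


Mutation score = killed / total * 100
Mutation score = 237 / 353 * 100
Mutation score = 67.14%

67.14%


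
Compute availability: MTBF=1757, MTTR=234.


Availability = MTBF / (MTBF + MTTR)
Availability = 1757 / (1757 + 234)
Availability = 1757 / 1991
Availability = 88.2471%

88.2471%


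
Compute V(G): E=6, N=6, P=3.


Formula: V(G) = E - N + 2P
V(G) = 6 - 6 + 2*3
V(G) = 0 + 6
V(G) = 6

6


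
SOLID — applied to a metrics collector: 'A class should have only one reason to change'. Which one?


This describes the Single Responsibility Principle (SRP)

Single Responsibility Principle (SRP)


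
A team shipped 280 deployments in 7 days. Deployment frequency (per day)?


Formula: deployments per day = releases / days
= 280 / 7
= 40.0 deploys/day
(equivalently, 280.0 deploys/week)

40.0 deploys/day


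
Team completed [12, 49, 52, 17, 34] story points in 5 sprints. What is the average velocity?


Formula: Avg velocity = Total points / Number of sprints
Points: [12, 49, 52, 17, 34]
Sum = 12 + 49 + 52 + 17 + 34 = 164
Avg velocity = 164 / 5 = 32.8 points/sprint

32.8 points/sprint


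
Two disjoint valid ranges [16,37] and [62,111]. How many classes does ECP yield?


Valid ranges: [16,37] and [62,111]
Class 1: x < 16 — invalid
Class 2: 16 ≤ x ≤ 37 — valid
Class 3: 37 < x < 62 — invalid (gap between ranges)
Class 4: 62 ≤ x ≤ 111 — valid
Class 5: x > 111 — invalid
Total equivalence classes: 5

5 equivalence classes


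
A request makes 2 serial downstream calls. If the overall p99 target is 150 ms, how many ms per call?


Formula: per_stage = total_budget / stages
per_stage = 150 / 2
per_stage = 75.0 ms

75.0 ms


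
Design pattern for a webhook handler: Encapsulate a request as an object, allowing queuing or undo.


This matches the Command pattern

Command


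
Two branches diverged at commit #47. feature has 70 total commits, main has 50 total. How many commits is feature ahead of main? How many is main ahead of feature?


Common ancestor: commit #47
feature commits after divergence: 70 - 47 = 23
main commits after divergence: 50 - 47 = 3
feature is 23 commits ahead of main
main is 3 commits ahead of feature

feature ahead: 23, main ahead: 3


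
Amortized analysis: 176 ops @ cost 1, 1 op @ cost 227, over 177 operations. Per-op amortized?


Formula: Amortized cost = Total cost / Operations
Total cost = (176 * 1) + (1 * 227)
Total cost = 176 + 227 = 403
Amortized = 403 / 177 = 2.2768

2.2768


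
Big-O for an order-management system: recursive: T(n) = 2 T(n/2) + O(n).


Reasoning: master theorem case 2 (merge-sort recurrence)
Complexity: O(n log n)

O(n log n)


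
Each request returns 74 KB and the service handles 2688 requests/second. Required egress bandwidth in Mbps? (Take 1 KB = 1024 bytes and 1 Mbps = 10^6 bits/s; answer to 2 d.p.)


Formula: Mbps = payload_bytes * RPS * 8 / 1e6
Payload per request = 74 KB = 74 * 1024 = 75776 bytes
Total bytes/sec = 75776 * 2688 = 203685888
Total bits/sec = 203685888 * 8 = 1629487104
Mbps = 1629487104 / 1e6 = 1629.49

1629.49 Mbps


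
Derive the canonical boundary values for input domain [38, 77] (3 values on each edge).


Range: [38, 77]
Boundaries: just below min, min, min+1, max-1, max, just above max
Values: [37, 38, 39, 76, 77, 78]

[37, 38, 39, 76, 77, 78]


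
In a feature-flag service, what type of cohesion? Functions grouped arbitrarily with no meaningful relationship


Reasoning: Worst: random grouping
Type: Coincidental cohesion

Coincidental cohesion


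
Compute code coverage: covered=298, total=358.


Coverage = covered / total * 100
Coverage = 298 / 358 * 100
Coverage = 83.24%

83.24%


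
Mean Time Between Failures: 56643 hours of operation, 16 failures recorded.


Formula: MTBF = Total operating time / Number of failures
MTBF = 56643 / 16
MTBF = 3540.19 hours

3540.19 hours


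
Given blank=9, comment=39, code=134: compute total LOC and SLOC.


Total LOC = blank + comment + code
Total LOC = 9 + 39 + 134 = 182
SLOC (source only) = code = 134

Total LOC: 182, SLOC: 134


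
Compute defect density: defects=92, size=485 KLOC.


Defect density = defects / KLOC
Defect density = 92 / 485
Defect density = 0.19 defects/KLOC

0.19 defects/KLOC


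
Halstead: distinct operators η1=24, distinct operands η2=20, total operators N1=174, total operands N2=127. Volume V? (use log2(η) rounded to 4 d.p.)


Formula: V = N * log2(η), where N = N1 + N2 and η = η1 + η2
η = 24 + 20 = 44
N = 174 + 127 = 301
log2(44) ≈ 5.4594
V = 301 * 5.4594 = 1643.28

1643.28


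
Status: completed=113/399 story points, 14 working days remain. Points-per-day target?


Formula: Required rate = Remaining points / Days left
Remaining = 399 - 113 = 286 points
Required rate = 286 / 14 = 20.43 points/day

20.43 points/day


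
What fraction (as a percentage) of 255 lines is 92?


Coverage = covered / total * 100
Coverage = 92 / 255 * 100
Coverage = 36.08%

36.08%


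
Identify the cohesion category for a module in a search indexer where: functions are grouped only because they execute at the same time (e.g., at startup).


Reasoning: Related by timing only
Type: Temporal cohesion

Temporal cohesion


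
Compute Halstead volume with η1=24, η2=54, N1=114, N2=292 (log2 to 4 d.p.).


Formula: V = N * log2(η), where N = N1 + N2 and η = η1 + η2
η = 24 + 54 = 78
N = 114 + 292 = 406
log2(78) ≈ 6.2854
V = 406 * 6.2854 = 2551.87

2551.87


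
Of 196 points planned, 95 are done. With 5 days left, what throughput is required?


Formula: Required rate = Remaining points / Days left
Remaining = 196 - 95 = 101 points
Required rate = 101 / 5 = 20.2 points/day

20.2 points/day


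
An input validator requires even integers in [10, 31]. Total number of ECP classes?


Constraint: even integers in [10, 31]
Class 1: x < 10 — out-of-range invalid
Class 2: x in [10,31] but odd — wrong type invalid
Class 3: x in [10,31] and even — valid
Class 4: x > 31 — out-of-range invalid
Total equivalence classes: 4

4 equivalence classes


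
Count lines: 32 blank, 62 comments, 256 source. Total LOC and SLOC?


Total LOC = blank + comment + code
Total LOC = 32 + 62 + 256 = 350
SLOC (source only) = code = 256

Total LOC: 350, SLOC: 256


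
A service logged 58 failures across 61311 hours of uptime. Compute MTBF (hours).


Formula: MTBF = Total operating time / Number of failures
MTBF = 61311 / 58
MTBF = 1057.09 hours

1057.09 hours


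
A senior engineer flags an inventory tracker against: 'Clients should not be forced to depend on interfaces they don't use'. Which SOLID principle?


This describes the Interface Segregation Principle (ISP)

Interface Segregation Principle (ISP)


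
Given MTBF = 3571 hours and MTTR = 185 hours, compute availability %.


Availability = MTBF / (MTBF + MTTR)
Availability = 3571 / (3571 + 185)
Availability = 3571 / 3756
Availability = 95.0745%

95.0745%


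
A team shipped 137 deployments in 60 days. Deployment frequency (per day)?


Formula: deployments per day = releases / days
= 137 / 60
= 2.283 deploys/day
(equivalently, 15.98 deploys/week)

2.283 deploys/day


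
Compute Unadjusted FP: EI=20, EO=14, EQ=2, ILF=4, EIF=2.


UFP = EI*4 + EO*5 + EQ*4 + ILF*10 + EIF*7
UFP = 20*4 + 14*5 + 2*4 + 4*10 + 2*7
UFP = 80 + 70 + 8 + 40 + 14
UFP = 212

212


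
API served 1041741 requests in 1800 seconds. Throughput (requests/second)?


Formula: throughput = requests / seconds
throughput = 1041741 / 1800
throughput = 578.75 requests/second

578.75 requests/second


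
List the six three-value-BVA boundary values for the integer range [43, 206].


Range: [43, 206]
Boundaries: just below min, min, min+1, max-1, max, just above max
Values: [42, 43, 44, 205, 206, 207]

[42, 43, 44, 205, 206, 207]


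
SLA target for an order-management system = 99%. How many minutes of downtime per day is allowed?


Formula: allowed downtime = period * (100 - SLA) / 100
Period (day) = 1440 minutes
Unavailability fraction = (100 - 99.0) / 100
Allowed downtime = 1440 * (100 - 99.0) / 100
Allowed downtime = 14.4 minutes

14.4 minutes


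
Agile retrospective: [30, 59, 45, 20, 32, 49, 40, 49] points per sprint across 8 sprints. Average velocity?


Formula: Avg velocity = Total points / Number of sprints
Points: [30, 59, 45, 20, 32, 49, 40, 49]
Sum = 30 + 59 + 45 + 20 + 32 + 49 + 40 + 49 = 324
Avg velocity = 324 / 8 = 40.5 points/sprint

40.5 points/sprint


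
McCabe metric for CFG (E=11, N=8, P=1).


Formula: V(G) = E - N + 2P
V(G) = 11 - 8 + 2*1
V(G) = 3 + 2
V(G) = 5

5


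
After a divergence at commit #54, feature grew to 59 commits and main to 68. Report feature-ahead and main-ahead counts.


Common ancestor: commit #54
feature commits after divergence: 59 - 54 = 5
main commits after divergence: 68 - 54 = 14
feature is 5 commits ahead of main
main is 14 commits ahead of feature

feature ahead: 5, main ahead: 14


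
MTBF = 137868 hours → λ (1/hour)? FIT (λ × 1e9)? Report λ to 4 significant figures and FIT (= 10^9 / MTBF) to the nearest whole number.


Formula: λ = 1 / MTBF; FIT = λ × 1e9 = 1e9 / MTBF
λ = 1 / 137868 ≈ 7.253e-06 failures/hour
FIT = 1e9 / 137868 ≈ 7253 failures per 1e9 hours (nearest whole number)

λ = 7.253e-06 /h, FIT = 7253


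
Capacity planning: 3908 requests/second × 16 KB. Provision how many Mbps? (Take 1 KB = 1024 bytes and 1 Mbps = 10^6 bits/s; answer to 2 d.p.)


Formula: Mbps = payload_bytes * RPS * 8 / 1e6
Payload per request = 16 KB = 16 * 1024 = 16384 bytes
Total bytes/sec = 16384 * 3908 = 64028672
Total bits/sec = 64028672 * 8 = 512229376
Mbps = 512229376 / 1e6 = 512.23

512.23 Mbps


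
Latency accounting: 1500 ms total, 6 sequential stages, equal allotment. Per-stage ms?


Formula: per_stage = total_budget / stages
per_stage = 1500 / 6
per_stage = 250.0 ms

250.0 ms


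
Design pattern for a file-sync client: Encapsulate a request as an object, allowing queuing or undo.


This matches the Command pattern

Command


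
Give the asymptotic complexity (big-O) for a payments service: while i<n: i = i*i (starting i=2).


Reasoning: squaring drives double-exponential growth; iterations ~ log log n
Complexity: O(log log n)

O(log log n)


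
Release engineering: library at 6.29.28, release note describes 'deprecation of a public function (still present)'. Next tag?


Current: 6.29.28
Change category: 'deprecation of a public function (still present)' → minor bump
SemVer rule: minor bump → increment MINOR, reset PATCH to 0 (MAJOR unchanged)
New: 6.30.0

6.30.0


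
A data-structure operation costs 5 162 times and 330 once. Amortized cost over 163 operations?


Formula: Amortized cost = Total cost / Operations
Total cost = (162 * 5) + (1 * 330)
Total cost = 810 + 330 = 1140
Amortized = 1140 / 163 = 6.9939

6.9939


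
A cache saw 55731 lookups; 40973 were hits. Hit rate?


Formula: hit rate = hits / (hits + misses) * 100
hit rate = 40973 / (40973 + 14758) * 100
hit rate = 40973 / 55731 * 100
hit rate = 73.52%

73.52%


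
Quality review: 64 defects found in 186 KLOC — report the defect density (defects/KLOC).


Defect density = defects / KLOC
Defect density = 64 / 186
Defect density = 0.344 defects/KLOC

0.344 defects/KLOC


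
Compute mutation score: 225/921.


Mutation score = killed / total * 100
Mutation score = 225 / 921 * 100
Mutation score = 24.43%

24.43%


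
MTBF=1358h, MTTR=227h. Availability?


Availability = MTBF / (MTBF + MTTR)
Availability = 1358 / (1358 + 227)
Availability = 1358 / 1585
Availability = 85.6782%

85.6782%


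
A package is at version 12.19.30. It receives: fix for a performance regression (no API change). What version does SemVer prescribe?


Current: 12.19.30
Change category: 'fix for a performance regression (no API change)' → patch bump
SemVer rule: patch bump → increment PATCH (MAJOR and MINOR unchanged)
New: 12.19.31

12.19.31


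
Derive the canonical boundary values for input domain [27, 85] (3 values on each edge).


Range: [27, 85]
Boundaries: just below min, min, min+1, max-1, max, just above max
Values: [26, 27, 28, 84, 85, 86]

[26, 27, 28, 84, 85, 86]


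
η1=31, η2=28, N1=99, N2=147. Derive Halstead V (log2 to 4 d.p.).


Formula: V = N * log2(η), where N = N1 + N2 and η = η1 + η2
η = 31 + 28 = 59
N = 99 + 147 = 246
log2(59) ≈ 5.8826
V = 246 * 5.8826 = 1447.12

1447.12


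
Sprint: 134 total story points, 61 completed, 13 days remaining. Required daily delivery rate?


Formula: Required rate = Remaining points / Days left
Remaining = 134 - 61 = 73 points
Required rate = 73 / 13 = 5.62 points/day

5.62 points/day


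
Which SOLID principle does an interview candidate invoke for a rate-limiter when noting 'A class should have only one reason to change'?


This describes the Single Responsibility Principle (SRP)

Single Responsibility Principle (SRP)


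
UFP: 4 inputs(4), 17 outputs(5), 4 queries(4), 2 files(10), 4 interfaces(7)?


UFP = EI*4 + EO*5 + EQ*4 + ILF*10 + EIF*7
UFP = 4*4 + 17*5 + 4*4 + 2*10 + 4*7
UFP = 16 + 85 + 16 + 20 + 28
UFP = 165

165


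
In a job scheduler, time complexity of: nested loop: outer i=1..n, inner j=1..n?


Reasoning: n iterations times n iterations
Complexity: O(n^2)

O(n^2)


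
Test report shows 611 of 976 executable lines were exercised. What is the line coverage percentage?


Coverage = covered / total * 100
Coverage = 611 / 976 * 100
Coverage = 62.6%

62.6%


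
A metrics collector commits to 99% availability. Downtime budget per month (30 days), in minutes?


Formula: allowed downtime = period * (100 - SLA) / 100
Period (month (30 days)) = 43200 minutes
Unavailability fraction = (100 - 99.0) / 100
Allowed downtime = 43200 * (100 - 99.0) / 100
Allowed downtime = 432.0 minutes

432.0 minutes


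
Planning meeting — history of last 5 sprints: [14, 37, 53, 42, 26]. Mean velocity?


Formula: Avg velocity = Total points / Number of sprints
Points: [14, 37, 53, 42, 26]
Sum = 14 + 37 + 53 + 42 + 26 = 172
Avg velocity = 172 / 5 = 34.4 points/sprint

34.4 points/sprint


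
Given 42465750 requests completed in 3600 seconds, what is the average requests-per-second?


Formula: throughput = requests / seconds
throughput = 42465750 / 3600
throughput = 11796.04 requests/second

11796.04 requests/second


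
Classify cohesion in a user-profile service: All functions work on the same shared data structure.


Reasoning: Functions share data
Type: Communicational cohesion

Communicational cohesion


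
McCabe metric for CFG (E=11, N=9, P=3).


Formula: V(G) = E - N + 2P
V(G) = 11 - 9 + 2*3
V(G) = 2 + 6
V(G) = 8

8


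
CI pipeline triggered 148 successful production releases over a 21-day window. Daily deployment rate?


Formula: deployments per day = releases / days
= 148 / 21
= 7.048 deploys/day
(equivalently, 49.33 deploys/week)

7.048 deploys/day


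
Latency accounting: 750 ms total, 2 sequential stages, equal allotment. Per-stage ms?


Formula: per_stage = total_budget / stages
per_stage = 750 / 2
per_stage = 375.0 ms

375.0 ms


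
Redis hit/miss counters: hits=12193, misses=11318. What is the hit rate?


Formula: hit rate = hits / (hits + misses) * 100
hit rate = 12193 / (12193 + 11318) * 100
hit rate = 12193 / 23511 * 100
hit rate = 51.86%

51.86%


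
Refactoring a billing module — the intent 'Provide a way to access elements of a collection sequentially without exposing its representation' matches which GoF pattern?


This matches the Iterator pattern

Iterator


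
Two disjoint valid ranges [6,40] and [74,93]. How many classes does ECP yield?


Valid ranges: [6,40] and [74,93]
Class 1: x < 6 — invalid
Class 2: 6 ≤ x ≤ 40 — valid
Class 3: 40 < x < 74 — invalid (gap between ranges)
Class 4: 74 ≤ x ≤ 93 — valid
Class 5: x > 93 — invalid
Total equivalence classes: 5

5 equivalence classes


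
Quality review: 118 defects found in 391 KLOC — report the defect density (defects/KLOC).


Defect density = defects / KLOC
Defect density = 118 / 391
Defect density = 0.302 defects/KLOC

0.302 defects/KLOC


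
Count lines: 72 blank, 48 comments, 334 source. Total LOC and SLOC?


Total LOC = blank + comment + code
Total LOC = 72 + 48 + 334 = 454
SLOC (source only) = code = 334

Total LOC: 454, SLOC: 334


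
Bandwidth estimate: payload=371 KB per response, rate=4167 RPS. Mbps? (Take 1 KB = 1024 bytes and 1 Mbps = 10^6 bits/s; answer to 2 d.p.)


Formula: Mbps = payload_bytes * RPS * 8 / 1e6
Payload per request = 371 KB = 371 * 1024 = 379904 bytes
Total bytes/sec = 379904 * 4167 = 1583059968
Total bits/sec = 1583059968 * 8 = 12664479744
Mbps = 12664479744 / 1e6 = 12664.48

12664.48 Mbps


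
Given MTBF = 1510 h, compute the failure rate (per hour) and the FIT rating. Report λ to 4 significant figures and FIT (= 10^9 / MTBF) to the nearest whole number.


Formula: λ = 1 / MTBF; FIT = λ × 1e9 = 1e9 / MTBF
λ = 1 / 1510 ≈ 6.623e-04 failures/hour
FIT = 1e9 / 1510 ≈ 662252 failures per 1e9 hours (nearest whole number)

λ = 6.623e-04 /h, FIT = 662252


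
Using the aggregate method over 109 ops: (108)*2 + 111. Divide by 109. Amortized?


Formula: Amortized cost = Total cost / Operations
Total cost = (108 * 2) + (1 * 111)
Total cost = 216 + 111 = 327
Amortized = 327 / 109 = 3.0

3.0


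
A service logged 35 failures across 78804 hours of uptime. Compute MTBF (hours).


Formula: MTBF = Total operating time / Number of failures
MTBF = 78804 / 35
MTBF = 2251.54 hours

2251.54 hours


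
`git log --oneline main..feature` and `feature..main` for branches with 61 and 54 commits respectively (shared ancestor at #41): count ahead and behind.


Common ancestor: commit #41
feature commits after divergence: 61 - 41 = 20
main commits after divergence: 54 - 41 = 13
feature is 20 commits ahead of main
main is 13 commits ahead of feature

feature ahead: 20, main ahead: 13


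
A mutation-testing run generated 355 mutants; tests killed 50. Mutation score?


Mutation score = killed / total * 100
Mutation score = 50 / 355 * 100
Mutation score = 14.08%

14.08%


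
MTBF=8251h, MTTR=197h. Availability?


Availability = MTBF / (MTBF + MTTR)
Availability = 8251 / (8251 + 197)
Availability = 8251 / 8448
Availability = 97.6681%

97.6681%


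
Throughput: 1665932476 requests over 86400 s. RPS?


Formula: throughput = requests / seconds
throughput = 1665932476 / 86400
throughput = 19281.63 requests/second

19281.63 requests/second


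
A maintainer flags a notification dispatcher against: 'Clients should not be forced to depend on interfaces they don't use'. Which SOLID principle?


This describes the Interface Segregation Principle (ISP)

Interface Segregation Principle (ISP)


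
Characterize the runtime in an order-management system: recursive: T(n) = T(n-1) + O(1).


Reasoning: linear recursion with constant work per frame
Complexity: O(n)

O(n)


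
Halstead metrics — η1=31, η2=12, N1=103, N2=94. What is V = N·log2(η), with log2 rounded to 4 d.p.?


Formula: V = N * log2(η), where N = N1 + N2 and η = η1 + η2
η = 31 + 12 = 43
N = 103 + 94 = 197
log2(43) ≈ 5.4263
V = 197 * 5.4263 = 1068.98

1068.98


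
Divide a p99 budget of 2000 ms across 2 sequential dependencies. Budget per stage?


Formula: per_stage = total_budget / stages
per_stage = 2000 / 2
per_stage = 1000.0 ms

1000.0 ms


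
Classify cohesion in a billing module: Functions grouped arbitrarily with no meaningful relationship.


Reasoning: Worst: random grouping
Type: Coincidental cohesion

Coincidental cohesion


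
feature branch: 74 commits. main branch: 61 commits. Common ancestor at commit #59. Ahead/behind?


Common ancestor: commit #59
feature commits after divergence: 74 - 59 = 15
main commits after divergence: 61 - 59 = 2
feature is 15 commits ahead of main
main is 2 commits ahead of feature

feature ahead: 15, main ahead: 2


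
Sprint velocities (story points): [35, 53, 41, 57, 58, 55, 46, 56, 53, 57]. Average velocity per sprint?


Formula: Avg velocity = Total points / Number of sprints
Points: [35, 53, 41, 57, 58, 55, 46, 56, 53, 57]
Sum = 35 + 53 + 41 + 57 + 58 + 55 + 46 + 56 + 53 + 57 = 511
Avg velocity = 511 / 10 = 51.1 points/sprint

51.1 points/sprint


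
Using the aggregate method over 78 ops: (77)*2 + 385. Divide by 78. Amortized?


Formula: Amortized cost = Total cost / Operations
Total cost = (77 * 2) + (1 * 385)
Total cost = 154 + 385 = 539
Amortized = 539 / 78 = 6.9103

6.9103


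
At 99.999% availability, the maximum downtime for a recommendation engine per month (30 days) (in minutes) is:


Formula: allowed downtime = period * (100 - SLA) / 100
Period (month (30 days)) = 43200 minutes
Unavailability fraction = (100 - 99.999) / 100
Allowed downtime = 43200 * (100 - 99.999) / 100
Allowed downtime = 0.432 minutes

0.432 minutes


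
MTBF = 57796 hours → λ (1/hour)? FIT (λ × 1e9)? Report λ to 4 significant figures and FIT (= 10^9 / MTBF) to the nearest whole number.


Formula: λ = 1 / MTBF; FIT = λ × 1e9 = 1e9 / MTBF
λ = 1 / 57796 ≈ 1.730e-05 failures/hour
FIT = 1e9 / 57796 ≈ 17302 failures per 1e9 hours (nearest whole number)

λ = 1.730e-05 /h, FIT = 17302


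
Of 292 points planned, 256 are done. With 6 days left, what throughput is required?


Formula: Required rate = Remaining points / Days left
Remaining = 292 - 256 = 36 points
Required rate = 36 / 6 = 6.0 points/day

6.0 points/day


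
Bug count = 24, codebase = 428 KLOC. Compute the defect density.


Defect density = defects / KLOC
Defect density = 24 / 428
Defect density = 0.056 defects/KLOC

0.056 defects/KLOC


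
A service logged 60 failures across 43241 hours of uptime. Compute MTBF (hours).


Formula: MTBF = Total operating time / Number of failures
MTBF = 43241 / 60
MTBF = 720.68 hours

720.68 hours


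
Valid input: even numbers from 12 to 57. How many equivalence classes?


Constraint: even integers in [12, 57]
Class 1: x < 12 — out-of-range invalid
Class 2: x in [12,57] but odd — wrong type invalid
Class 3: x in [12,57] and even — valid
Class 4: x > 57 — out-of-range invalid
Total equivalence classes: 4

4 equivalence classes


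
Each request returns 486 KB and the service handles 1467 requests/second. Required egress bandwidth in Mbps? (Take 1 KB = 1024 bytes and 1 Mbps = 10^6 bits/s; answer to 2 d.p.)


Formula: Mbps = payload_bytes * RPS * 8 / 1e6
Payload per request = 486 KB = 486 * 1024 = 497664 bytes
Total bytes/sec = 497664 * 1467 = 730073088
Total bits/sec = 730073088 * 8 = 5840584704
Mbps = 5840584704 / 1e6 = 5840.58

5840.58 Mbps


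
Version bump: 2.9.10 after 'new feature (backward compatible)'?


Current: 2.9.10
Change category: 'new feature (backward compatible)' → minor bump
SemVer rule: minor bump → increment MINOR, reset PATCH to 0 (MAJOR unchanged)
New: 2.10.0

2.10.0


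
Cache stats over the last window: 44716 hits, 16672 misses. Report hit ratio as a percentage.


Formula: hit rate = hits / (hits + misses) * 100
hit rate = 44716 / (44716 + 16672) * 100
hit rate = 44716 / 61388 * 100
hit rate = 72.84%

72.84%


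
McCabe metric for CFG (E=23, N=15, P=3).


Formula: V(G) = E - N + 2P
V(G) = 23 - 15 + 2*3
V(G) = 8 + 6
V(G) = 14

14


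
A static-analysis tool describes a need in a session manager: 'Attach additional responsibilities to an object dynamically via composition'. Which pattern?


This matches the Decorator pattern

Decorator


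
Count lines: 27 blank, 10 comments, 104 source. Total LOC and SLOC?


Total LOC = blank + comment + code
Total LOC = 27 + 10 + 104 = 141
SLOC (source only) = code = 104

Total LOC: 141, SLOC: 104


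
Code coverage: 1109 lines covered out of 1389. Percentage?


Coverage = covered / total * 100
Coverage = 1109 / 1389 * 100
Coverage = 79.84%

79.84%


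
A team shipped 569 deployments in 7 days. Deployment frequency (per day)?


Formula: deployments per day = releases / days
= 569 / 7
= 81.286 deploys/day
(equivalently, 569.0 deploys/week)

81.286 deploys/day


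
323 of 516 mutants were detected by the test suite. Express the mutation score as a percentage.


Mutation score = killed / total * 100
Mutation score = 323 / 516 * 100
Mutation score = 62.6%

62.6%


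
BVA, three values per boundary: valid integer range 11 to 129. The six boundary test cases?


Range: [11, 129]
Boundaries: just below min, min, min+1, max-1, max, just above max
Values: [10, 11, 12, 128, 129, 130]

[10, 11, 12, 128, 129, 130]


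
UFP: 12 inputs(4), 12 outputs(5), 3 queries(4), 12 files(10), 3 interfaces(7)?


UFP = EI*4 + EO*5 + EQ*4 + ILF*10 + EIF*7
UFP = 12*4 + 12*5 + 3*4 + 12*10 + 3*7
UFP = 48 + 60 + 12 + 120 + 21
UFP = 261

261


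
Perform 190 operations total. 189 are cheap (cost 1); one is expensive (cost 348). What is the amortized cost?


Formula: Amortized cost = Total cost / Operations
Total cost = (189 * 1) + (1 * 348)
Total cost = 189 + 348 = 537
Amortized = 537 / 190 = 2.8263

2.8263


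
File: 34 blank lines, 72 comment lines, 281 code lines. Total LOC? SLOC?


Total LOC = blank + comment + code
Total LOC = 34 + 72 + 281 = 387
SLOC (source only) = code = 281

Total LOC: 387, SLOC: 281


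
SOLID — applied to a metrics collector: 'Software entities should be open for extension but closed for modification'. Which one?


This describes the Open/Closed Principle (OCP)

Open/Closed Principle (OCP)


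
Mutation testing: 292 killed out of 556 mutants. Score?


Mutation score = killed / total * 100
Mutation score = 292 / 556 * 100
Mutation score = 52.52%

52.52%


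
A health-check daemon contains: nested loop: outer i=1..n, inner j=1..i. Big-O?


Reasoning: triangle: n(n+1)/2 ~ n^2/2
Complexity: O(n^2)

O(n^2)


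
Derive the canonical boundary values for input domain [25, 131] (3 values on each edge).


Range: [25, 131]
Boundaries: just below min, min, min+1, max-1, max, just above max
Values: [24, 25, 26, 130, 131, 132]

[24, 25, 26, 130, 131, 132]


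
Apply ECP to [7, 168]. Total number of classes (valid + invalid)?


Valid range: [7, 168]
Class 1: x < 7 — invalid
Class 2: 7 ≤ x ≤ 168 — valid
Class 3: x > 168 — invalid
Total equivalence classes: 3

3 equivalence classes


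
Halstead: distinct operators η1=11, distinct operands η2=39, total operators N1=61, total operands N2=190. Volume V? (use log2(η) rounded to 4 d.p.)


Formula: V = N * log2(η), where N = N1 + N2 and η = η1 + η2
η = 11 + 39 = 50
N = 61 + 190 = 251
log2(50) ≈ 5.6439
V = 251 * 5.6439 = 1416.62

1416.62


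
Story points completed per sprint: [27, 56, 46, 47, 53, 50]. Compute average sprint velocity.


Formula: Avg velocity = Total points / Number of sprints
Points: [27, 56, 46, 47, 53, 50]
Sum = 27 + 56 + 46 + 47 + 53 + 50 = 279
Avg velocity = 279 / 6 = 46.5 points/sprint

46.5 points/sprint


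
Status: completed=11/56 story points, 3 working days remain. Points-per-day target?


Formula: Required rate = Remaining points / Days left
Remaining = 56 - 11 = 45 points
Required rate = 45 / 3 = 15.0 points/day

15.0 points/day


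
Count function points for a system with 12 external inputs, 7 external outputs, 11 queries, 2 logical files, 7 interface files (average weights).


UFP = EI*4 + EO*5 + EQ*4 + ILF*10 + EIF*7
UFP = 12*4 + 7*5 + 11*4 + 2*10 + 7*7
UFP = 48 + 35 + 44 + 20 + 49
UFP = 196

196


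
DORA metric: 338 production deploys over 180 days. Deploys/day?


Formula: deployments per day = releases / days
= 338 / 180
= 1.878 deploys/day
(equivalently, 13.14 deploys/week)

1.878 deploys/day


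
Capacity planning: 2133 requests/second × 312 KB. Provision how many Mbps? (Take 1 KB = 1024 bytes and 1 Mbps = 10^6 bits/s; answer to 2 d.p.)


Formula: Mbps = payload_bytes * RPS * 8 / 1e6
Payload per request = 312 KB = 312 * 1024 = 319488 bytes
Total bytes/sec = 319488 * 2133 = 681467904
Total bits/sec = 681467904 * 8 = 5451743232
Mbps = 5451743232 / 1e6 = 5451.74

5451.74 Mbps


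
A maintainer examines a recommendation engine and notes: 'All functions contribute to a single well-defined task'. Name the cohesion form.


Reasoning: Best: single purpose
Type: Functional cohesion

Functional cohesion


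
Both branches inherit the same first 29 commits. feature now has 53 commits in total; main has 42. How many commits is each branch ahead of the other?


Common ancestor: commit #29
feature commits after divergence: 53 - 29 = 24
main commits after divergence: 42 - 29 = 13
feature is 24 commits ahead of main
main is 13 commits ahead of feature

feature ahead: 24, main ahead: 13


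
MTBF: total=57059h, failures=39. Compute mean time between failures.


Formula: MTBF = Total operating time / Number of failures
MTBF = 57059 / 39
MTBF = 1463.05 hours

1463.05 hours


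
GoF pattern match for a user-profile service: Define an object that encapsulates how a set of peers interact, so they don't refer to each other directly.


This matches the Mediator pattern

Mediator


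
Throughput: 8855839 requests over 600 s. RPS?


Formula: throughput = requests / seconds
throughput = 8855839 / 600
throughput = 14759.73 requests/second

14759.73 requests/second


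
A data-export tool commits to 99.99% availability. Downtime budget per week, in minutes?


Formula: allowed downtime = period * (100 - SLA) / 100
Period (week) = 10080 minutes
Unavailability fraction = (100 - 99.99) / 100
Allowed downtime = 10080 * (100 - 99.99) / 100
Allowed downtime = 1.008 minutes

1.008 minutes


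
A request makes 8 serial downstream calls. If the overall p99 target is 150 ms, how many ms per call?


Formula: per_stage = total_budget / stages
per_stage = 150 / 8
per_stage = 18.75 ms

18.75 ms


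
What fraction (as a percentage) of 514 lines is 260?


Coverage = covered / total * 100
Coverage = 260 / 514 * 100
Coverage = 50.58%

50.58%


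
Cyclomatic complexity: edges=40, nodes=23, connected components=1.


Formula: V(G) = E - N + 2P
V(G) = 40 - 23 + 2*1
V(G) = 17 + 2
V(G) = 19

19


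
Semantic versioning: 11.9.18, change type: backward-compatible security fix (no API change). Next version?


Current: 11.9.18
Change category: 'backward-compatible security fix (no API change)' → patch bump
SemVer rule: patch bump → increment PATCH (MAJOR and MINOR unchanged)
New: 11.9.19

11.9.19


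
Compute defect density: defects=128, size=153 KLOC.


Defect density = defects / KLOC
Defect density = 128 / 153
Defect density = 0.837 defects/KLOC

0.837 defects/KLOC
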